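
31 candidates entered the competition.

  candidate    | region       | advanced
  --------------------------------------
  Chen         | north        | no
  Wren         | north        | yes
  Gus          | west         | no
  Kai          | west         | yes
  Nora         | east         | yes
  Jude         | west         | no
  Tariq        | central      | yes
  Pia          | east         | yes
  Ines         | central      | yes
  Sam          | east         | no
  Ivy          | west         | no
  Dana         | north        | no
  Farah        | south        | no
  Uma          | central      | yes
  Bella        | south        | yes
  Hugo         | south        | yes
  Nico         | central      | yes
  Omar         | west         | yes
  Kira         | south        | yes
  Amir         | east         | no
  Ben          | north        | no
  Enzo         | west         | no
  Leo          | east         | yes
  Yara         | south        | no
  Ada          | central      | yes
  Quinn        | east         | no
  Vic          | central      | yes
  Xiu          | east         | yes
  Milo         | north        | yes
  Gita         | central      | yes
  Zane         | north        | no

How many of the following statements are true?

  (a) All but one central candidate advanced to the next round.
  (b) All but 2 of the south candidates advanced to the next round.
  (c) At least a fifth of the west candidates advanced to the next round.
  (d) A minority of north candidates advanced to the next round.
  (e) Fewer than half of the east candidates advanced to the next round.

3

(a) central: |A| = 7, |A ∩ B| = 7; needs |A ∖ B| = 1 — false.
(b) south: |A| = 5, |A ∩ B| = 3; needs |A ∖ B| = 2 — true.
(c) west: |A| = 6, |A ∩ B| = 2; needs |A ∩ B| / |A| ≥ 1/5 — true.
(d) north: |A| = 6, |A ∩ B| = 2; needs |A ∩ B| < |A ∖ B| — true.
(e) east: |A| = 7, |A ∩ B| = 4; needs |A ∩ B| < |A ∖ B| — false.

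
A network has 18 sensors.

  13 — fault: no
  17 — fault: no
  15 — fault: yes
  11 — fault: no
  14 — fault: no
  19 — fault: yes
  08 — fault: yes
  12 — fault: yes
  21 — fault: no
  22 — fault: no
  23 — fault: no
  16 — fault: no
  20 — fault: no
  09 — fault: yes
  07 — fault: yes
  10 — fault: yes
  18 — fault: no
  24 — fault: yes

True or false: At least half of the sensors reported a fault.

Truth condition: |A ∩ B| ≥ |A ∖ B|.
|A| = 18, |A ∩ B| = 8, |A ∖ B| = 10.
8 < 10, so the statement is false.

False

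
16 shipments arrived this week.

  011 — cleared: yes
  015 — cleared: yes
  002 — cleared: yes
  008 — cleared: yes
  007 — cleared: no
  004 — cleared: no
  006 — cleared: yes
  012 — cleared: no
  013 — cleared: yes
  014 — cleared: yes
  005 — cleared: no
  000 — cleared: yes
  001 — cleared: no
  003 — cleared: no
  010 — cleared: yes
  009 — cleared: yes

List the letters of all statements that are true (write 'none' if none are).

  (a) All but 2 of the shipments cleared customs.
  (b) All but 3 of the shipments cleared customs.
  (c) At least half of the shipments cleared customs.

(c)

|A| = 16, |A ∩ B| = 10, |A ∖ B| = 6.
(a) |A ∖ B| = 2: fails.
(b) |A ∖ B| = 3: fails.
(c) |A ∩ B| ≥ |A ∖ B|: holds.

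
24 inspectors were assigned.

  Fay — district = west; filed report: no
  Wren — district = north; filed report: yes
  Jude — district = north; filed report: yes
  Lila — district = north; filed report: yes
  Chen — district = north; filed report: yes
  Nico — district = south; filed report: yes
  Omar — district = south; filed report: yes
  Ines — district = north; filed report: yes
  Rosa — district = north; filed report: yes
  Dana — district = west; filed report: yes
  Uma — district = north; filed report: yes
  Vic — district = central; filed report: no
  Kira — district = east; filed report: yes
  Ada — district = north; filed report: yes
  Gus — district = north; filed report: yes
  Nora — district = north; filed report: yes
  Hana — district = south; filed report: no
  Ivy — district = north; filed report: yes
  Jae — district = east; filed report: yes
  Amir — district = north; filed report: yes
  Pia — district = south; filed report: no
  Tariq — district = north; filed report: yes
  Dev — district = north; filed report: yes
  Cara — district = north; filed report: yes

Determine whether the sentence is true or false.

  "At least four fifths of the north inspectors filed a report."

The determiner here denotes the relation: |A ∩ B| / |A| ≥ 4/5.
|A| = 15, |A ∩ B| = 15, |A ∖ B| = 0.
|A ∩ B|/|A| = 15/15, so the statement is true.

True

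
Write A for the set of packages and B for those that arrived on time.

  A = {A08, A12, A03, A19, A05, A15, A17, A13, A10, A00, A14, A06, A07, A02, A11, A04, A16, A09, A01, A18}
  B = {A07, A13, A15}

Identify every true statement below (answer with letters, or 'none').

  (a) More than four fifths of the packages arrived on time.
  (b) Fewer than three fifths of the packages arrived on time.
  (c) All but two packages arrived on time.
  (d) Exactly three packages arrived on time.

(b), (d)

|A| = 20, |A ∩ B| = 3, |A ∖ B| = 17.
(a) |A ∩ B| / |A| > 4/5: fails.
(b) |A ∩ B| / |A| < 3/5: holds.
(c) |A ∖ B| = 2: fails.
(d) |A ∩ B| = 3: holds.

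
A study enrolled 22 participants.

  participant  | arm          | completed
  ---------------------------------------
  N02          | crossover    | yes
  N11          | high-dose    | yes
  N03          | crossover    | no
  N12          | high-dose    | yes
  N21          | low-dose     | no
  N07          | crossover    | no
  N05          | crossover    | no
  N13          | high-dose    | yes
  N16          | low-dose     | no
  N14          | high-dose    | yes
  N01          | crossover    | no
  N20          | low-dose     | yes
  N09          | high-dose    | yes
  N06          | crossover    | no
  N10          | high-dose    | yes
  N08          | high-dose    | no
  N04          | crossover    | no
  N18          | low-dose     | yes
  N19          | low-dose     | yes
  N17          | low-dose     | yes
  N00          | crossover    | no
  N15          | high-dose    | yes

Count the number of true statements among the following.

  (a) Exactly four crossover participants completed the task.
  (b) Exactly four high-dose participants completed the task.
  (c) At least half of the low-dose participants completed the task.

1

(a) crossover: |A| = 8, |A ∩ B| = 1; needs |A ∩ B| = 4 — false.
(b) high-dose: |A| = 8, |A ∩ B| = 7; needs |A ∩ B| = 4 — false.
(c) low-dose: |A| = 6, |A ∩ B| = 4; needs |A ∩ B| ≥ |A ∖ B| — true.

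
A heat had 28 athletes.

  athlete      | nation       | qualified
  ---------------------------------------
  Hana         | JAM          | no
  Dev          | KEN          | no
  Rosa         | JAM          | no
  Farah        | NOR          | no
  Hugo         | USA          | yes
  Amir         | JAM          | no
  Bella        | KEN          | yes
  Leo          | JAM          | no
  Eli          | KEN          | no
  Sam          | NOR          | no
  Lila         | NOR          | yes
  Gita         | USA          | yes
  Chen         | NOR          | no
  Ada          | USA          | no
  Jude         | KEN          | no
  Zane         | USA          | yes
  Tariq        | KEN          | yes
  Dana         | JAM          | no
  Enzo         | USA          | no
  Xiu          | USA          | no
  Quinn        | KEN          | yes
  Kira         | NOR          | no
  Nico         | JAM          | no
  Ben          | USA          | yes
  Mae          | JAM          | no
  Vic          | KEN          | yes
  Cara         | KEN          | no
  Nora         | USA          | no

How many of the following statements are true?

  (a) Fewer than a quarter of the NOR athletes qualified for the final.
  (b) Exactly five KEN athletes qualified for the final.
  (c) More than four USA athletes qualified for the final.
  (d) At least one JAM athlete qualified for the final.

(a) NOR: |A| = 5, |A ∩ B| = 1; needs |A ∩ B| / |A| < 1/4 — true.
(b) KEN: |A| = 8, |A ∩ B| = 4; needs |A ∩ B| = 5 — false.
(c) USA: |A| = 8, |A ∩ B| = 4; needs |A ∩ B| > 4 — false.
(d) JAM: |A| = 7, |A ∩ B| = 0; needs A ∩ B ≠ ∅ (|A ∩ B| ≥ 1) — false.

1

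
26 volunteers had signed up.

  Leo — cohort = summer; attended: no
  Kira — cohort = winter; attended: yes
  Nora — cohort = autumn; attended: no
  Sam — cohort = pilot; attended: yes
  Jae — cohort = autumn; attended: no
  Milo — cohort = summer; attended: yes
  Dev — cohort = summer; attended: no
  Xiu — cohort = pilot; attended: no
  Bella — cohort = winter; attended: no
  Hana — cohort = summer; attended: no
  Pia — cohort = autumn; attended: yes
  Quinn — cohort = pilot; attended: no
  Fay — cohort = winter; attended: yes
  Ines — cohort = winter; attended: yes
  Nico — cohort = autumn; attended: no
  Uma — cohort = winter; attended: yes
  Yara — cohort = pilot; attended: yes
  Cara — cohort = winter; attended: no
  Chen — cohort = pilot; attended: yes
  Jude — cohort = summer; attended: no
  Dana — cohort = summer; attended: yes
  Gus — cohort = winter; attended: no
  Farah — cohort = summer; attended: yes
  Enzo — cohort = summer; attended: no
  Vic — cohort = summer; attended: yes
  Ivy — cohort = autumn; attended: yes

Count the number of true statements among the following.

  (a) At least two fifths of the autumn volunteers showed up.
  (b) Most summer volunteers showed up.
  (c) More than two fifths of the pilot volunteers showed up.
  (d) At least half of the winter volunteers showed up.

3

(a) autumn: |A| = 5, |A ∩ B| = 2; needs |A ∩ B| / |A| ≥ 2/5 — true.
(b) summer: |A| = 9, |A ∩ B| = 4; needs |A ∩ B| > |A ∖ B| — false.
(c) pilot: |A| = 5, |A ∩ B| = 3; needs |A ∩ B| / |A| > 2/5 — true.
(d) winter: |A| = 7, |A ∩ B| = 4; needs |A ∩ B| ≥ |A ∖ B| — true.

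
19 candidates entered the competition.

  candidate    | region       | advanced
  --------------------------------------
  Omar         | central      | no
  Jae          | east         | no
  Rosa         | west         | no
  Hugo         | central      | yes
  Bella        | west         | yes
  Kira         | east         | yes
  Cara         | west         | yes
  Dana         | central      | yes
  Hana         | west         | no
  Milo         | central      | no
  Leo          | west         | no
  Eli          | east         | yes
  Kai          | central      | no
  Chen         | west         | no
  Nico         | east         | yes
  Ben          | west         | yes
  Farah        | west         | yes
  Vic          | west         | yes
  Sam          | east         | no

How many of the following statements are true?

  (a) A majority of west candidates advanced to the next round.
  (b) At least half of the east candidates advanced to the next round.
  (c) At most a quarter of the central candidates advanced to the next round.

2

(a) west: |A| = 9, |A ∩ B| = 5; needs |A ∩ B| > |A ∖ B| — true.
(b) east: |A| = 5, |A ∩ B| = 3; needs |A ∩ B| ≥ |A ∖ B| — true.
(c) central: |A| = 5, |A ∩ B| = 2; needs |A ∩ B| / |A| ≤ 1/4 — false.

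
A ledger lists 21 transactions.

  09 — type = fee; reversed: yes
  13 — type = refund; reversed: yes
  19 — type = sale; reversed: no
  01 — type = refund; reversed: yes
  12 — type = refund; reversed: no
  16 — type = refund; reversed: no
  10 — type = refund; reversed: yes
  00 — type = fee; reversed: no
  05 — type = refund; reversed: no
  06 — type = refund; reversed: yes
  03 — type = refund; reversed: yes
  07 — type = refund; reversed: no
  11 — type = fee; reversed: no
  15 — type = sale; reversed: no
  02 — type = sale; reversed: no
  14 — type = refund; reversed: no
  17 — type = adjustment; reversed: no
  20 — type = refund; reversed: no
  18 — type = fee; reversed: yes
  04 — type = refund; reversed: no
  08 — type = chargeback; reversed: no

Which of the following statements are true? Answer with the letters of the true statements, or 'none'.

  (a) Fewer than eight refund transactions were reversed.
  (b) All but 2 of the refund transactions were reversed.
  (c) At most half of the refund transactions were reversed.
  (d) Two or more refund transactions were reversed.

(a), (c), (d)

|A| = 12, |A ∩ B| = 5, |A ∖ B| = 7.
(a) |A ∩ B| < 8: holds.
(b) |A ∖ B| = 2: fails.
(c) |A ∩ B| ≤ |A ∖ B|: holds.
(d) |A ∩ B| ≥ 2: holds.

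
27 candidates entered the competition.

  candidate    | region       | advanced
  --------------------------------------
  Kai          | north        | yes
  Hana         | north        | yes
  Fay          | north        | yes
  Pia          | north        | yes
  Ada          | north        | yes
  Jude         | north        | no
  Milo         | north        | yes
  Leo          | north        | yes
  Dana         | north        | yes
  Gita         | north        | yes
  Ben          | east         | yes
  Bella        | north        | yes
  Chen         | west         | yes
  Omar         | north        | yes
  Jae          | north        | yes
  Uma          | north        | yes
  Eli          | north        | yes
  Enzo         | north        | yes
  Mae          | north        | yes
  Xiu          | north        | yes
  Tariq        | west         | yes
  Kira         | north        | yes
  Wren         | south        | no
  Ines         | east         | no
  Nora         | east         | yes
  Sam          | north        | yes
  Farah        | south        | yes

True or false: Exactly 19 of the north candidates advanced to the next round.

True

The determiner here denotes the relation: |A ∩ B| = 19.
|A| = 20, |A ∩ B| = 19, |A ∖ B| = 1.
|A ∩ B| = 19, so the statement is true.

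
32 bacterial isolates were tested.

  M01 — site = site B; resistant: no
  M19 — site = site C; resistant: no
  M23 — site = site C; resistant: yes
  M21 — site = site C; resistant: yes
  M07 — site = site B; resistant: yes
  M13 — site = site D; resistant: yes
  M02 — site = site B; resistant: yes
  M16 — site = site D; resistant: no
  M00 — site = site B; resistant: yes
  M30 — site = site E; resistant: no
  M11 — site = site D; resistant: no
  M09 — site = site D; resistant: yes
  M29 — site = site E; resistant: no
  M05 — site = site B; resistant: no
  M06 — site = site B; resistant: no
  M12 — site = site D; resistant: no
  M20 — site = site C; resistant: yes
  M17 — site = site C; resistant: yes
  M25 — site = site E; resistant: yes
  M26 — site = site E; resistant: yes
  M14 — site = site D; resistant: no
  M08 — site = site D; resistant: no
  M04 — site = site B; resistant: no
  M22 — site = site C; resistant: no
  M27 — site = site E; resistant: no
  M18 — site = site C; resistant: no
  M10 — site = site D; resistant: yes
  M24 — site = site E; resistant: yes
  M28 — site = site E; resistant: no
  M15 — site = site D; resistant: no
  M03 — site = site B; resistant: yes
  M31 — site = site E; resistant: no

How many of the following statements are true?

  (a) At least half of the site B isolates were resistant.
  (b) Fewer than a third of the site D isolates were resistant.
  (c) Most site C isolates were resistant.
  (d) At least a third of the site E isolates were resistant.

(a) site B: |A| = 8, |A ∩ B| = 4; needs |A ∩ B| ≥ |A ∖ B| — true.
(b) site D: |A| = 9, |A ∩ B| = 3; needs |A ∩ B| / |A| < 1/3 — false.
(c) site C: |A| = 7, |A ∩ B| = 4; needs |A ∩ B| > |A ∖ B| — true.
(d) site E: |A| = 8, |A ∩ B| = 3; needs |A ∩ B| / |A| ≥ 1/3 — true.

3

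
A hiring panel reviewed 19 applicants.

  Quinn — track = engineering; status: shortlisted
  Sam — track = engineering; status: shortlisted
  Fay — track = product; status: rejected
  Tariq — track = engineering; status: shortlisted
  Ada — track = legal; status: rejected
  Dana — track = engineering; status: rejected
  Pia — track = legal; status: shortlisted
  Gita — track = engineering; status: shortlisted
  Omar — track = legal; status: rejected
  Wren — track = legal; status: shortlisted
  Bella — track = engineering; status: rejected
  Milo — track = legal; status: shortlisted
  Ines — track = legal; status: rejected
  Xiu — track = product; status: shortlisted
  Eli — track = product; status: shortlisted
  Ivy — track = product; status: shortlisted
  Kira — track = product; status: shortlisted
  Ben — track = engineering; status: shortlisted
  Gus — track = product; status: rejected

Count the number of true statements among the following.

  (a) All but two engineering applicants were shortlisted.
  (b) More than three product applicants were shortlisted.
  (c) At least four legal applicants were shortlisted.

2

(a) engineering: |A| = 7, |A ∩ B| = 5; needs |A ∖ B| = 2 — true.
(b) product: |A| = 6, |A ∩ B| = 4; needs |A ∩ B| > 3 — true.
(c) legal: |A| = 6, |A ∩ B| = 3; needs |A ∩ B| ≥ 4 — false.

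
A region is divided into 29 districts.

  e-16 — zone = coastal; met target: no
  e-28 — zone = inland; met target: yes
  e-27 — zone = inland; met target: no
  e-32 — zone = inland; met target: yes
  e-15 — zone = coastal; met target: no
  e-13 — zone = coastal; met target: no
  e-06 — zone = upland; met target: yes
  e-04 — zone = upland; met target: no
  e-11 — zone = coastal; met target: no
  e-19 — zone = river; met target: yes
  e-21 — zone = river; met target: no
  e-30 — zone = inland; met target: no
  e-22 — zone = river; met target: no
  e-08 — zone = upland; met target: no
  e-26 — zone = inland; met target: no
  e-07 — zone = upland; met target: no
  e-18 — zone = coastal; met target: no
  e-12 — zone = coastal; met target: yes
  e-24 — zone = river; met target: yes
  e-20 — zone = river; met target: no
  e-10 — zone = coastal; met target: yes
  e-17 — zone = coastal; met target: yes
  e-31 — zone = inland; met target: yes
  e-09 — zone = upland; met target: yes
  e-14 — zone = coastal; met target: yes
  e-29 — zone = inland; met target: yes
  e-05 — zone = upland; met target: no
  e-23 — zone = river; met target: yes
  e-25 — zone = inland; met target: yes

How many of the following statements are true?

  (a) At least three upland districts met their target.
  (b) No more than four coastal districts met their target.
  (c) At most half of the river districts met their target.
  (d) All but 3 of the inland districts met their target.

(a) upland: |A| = 6, |A ∩ B| = 2; needs |A ∩ B| ≥ 3 — false.
(b) coastal: |A| = 9, |A ∩ B| = 4; needs |A ∩ B| ≤ 4 — true.
(c) river: |A| = 6, |A ∩ B| = 3; needs |A ∩ B| ≤ |A ∖ B| — true.
(d) inland: |A| = 8, |A ∩ B| = 5; needs |A ∖ B| = 3 — true.

3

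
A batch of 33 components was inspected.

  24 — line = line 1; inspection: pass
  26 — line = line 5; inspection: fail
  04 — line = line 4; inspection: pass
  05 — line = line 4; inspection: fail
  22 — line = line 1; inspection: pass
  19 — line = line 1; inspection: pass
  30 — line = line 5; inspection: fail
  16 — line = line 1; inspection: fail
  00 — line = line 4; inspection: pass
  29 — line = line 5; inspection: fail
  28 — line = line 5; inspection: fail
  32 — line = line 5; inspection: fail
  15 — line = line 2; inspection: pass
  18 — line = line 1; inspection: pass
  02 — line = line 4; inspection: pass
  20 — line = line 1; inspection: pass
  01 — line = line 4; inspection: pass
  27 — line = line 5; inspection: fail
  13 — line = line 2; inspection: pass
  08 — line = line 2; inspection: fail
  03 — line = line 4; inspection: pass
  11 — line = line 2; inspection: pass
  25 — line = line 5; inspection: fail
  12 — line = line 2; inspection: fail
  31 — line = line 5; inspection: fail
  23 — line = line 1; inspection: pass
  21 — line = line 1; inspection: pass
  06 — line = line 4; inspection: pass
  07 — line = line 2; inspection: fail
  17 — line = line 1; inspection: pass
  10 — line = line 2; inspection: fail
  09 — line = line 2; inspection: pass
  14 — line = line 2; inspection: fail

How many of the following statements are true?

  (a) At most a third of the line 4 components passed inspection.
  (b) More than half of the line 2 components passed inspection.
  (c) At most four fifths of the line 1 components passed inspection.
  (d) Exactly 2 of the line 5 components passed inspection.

0

(a) line 4: |A| = 7, |A ∩ B| = 6; needs |A ∩ B| / |A| ≤ 1/3 — false.
(b) line 2: |A| = 9, |A ∩ B| = 4; needs |A ∩ B| > |A ∖ B| — false.
(c) line 1: |A| = 9, |A ∩ B| = 8; needs |A ∩ B| / |A| ≤ 4/5 — false.
(d) line 5: |A| = 8, |A ∩ B| = 0; needs |A ∩ B| = 2 — false.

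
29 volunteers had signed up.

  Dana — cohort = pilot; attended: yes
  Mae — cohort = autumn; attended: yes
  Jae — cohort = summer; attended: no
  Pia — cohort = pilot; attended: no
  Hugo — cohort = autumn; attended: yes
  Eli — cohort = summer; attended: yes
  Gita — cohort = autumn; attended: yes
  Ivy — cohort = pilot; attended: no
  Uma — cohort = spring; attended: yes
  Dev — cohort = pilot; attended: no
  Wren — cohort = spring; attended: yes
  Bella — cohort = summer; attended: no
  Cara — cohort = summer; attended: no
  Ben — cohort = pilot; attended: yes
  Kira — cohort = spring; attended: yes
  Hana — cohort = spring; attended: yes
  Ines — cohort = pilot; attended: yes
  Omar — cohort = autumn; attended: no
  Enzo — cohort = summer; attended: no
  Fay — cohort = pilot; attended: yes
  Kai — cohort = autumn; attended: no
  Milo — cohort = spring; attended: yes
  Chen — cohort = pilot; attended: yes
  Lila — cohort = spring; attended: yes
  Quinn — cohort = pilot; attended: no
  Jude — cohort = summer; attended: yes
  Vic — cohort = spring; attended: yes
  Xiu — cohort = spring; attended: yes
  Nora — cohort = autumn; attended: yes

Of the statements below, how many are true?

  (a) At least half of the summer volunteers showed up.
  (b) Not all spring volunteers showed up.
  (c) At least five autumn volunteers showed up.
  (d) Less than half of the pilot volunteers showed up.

(a) summer: |A| = 6, |A ∩ B| = 2; needs |A ∩ B| ≥ |A ∖ B| — false.
(b) spring: |A| = 8, |A ∩ B| = 8; needs A ⊄ B (|A ∖ B| ≥ 1) — false.
(c) autumn: |A| = 6, |A ∩ B| = 4; needs |A ∩ B| ≥ 5 — false.
(d) pilot: |A| = 9, |A ∩ B| = 5; needs |A ∩ B| < |A ∖ B| — false.

0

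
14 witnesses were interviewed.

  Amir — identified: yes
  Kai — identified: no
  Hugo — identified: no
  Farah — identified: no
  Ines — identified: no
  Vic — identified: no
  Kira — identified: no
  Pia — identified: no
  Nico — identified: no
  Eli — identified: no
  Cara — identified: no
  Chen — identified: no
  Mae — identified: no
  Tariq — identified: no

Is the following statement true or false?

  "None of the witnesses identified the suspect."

False

Truth condition: A ∩ B = ∅ (|A ∩ B| = 0).
A (the restrictor) = {Amir, Kai, Hugo, Farah, Ines, Vic, Kira, Pia, Nico, Eli, Cara, Chen, Mae, Tariq}, |A| = 14.
A ∩ B = {Amir}, so |A ∩ B| = 1.
So the statement is false.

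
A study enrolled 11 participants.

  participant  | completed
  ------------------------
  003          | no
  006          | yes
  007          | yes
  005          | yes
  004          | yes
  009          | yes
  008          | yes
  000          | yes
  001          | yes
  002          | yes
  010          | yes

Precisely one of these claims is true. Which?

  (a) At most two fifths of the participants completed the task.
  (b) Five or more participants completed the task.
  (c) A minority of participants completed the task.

|A| = 11, |A ∩ B| = 10, |A ∖ B| = 1.
(a) requires |A ∩ B| / |A| ≤ 2/5: false.
(b) requires |A ∩ B| ≥ 5: true.
(c) requires |A ∩ B| < |A ∖ B|: false.

(b)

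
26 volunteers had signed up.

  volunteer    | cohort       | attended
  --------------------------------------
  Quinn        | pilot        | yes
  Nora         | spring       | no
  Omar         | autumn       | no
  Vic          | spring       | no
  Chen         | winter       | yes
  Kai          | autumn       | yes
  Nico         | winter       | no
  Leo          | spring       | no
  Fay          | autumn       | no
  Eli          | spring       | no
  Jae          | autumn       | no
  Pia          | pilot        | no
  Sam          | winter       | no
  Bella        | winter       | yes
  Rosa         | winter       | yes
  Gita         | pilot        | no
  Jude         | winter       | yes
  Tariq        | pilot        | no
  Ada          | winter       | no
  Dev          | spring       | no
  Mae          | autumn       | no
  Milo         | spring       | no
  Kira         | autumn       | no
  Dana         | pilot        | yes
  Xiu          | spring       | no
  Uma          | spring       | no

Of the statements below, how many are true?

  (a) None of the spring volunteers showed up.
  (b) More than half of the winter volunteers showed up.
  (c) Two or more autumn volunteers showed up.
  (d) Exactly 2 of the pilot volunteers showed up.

(a) spring: |A| = 8, |A ∩ B| = 0; needs A ∩ B = ∅ (|A ∩ B| = 0) — true.
(b) winter: |A| = 7, |A ∩ B| = 4; needs |A ∩ B| > |A ∖ B| — true.
(c) autumn: |A| = 6, |A ∩ B| = 1; needs |A ∩ B| ≥ 2 — false.
(d) pilot: |A| = 5, |A ∩ B| = 2; needs |A ∩ B| = 2 — true.

3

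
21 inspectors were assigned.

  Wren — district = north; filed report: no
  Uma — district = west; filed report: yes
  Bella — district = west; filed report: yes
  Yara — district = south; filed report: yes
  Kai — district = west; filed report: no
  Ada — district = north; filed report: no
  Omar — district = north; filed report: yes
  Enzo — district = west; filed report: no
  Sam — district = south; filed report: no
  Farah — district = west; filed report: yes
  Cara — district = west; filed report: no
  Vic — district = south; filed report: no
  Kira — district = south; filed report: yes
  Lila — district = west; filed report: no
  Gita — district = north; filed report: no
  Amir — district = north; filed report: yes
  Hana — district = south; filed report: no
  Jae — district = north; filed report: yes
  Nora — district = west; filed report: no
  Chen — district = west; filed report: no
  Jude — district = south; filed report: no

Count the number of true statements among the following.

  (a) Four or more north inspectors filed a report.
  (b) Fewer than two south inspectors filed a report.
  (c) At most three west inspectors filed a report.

(a) north: |A| = 6, |A ∩ B| = 3; needs |A ∩ B| ≥ 4 — false.
(b) south: |A| = 6, |A ∩ B| = 2; needs |A ∩ B| < 2 — false.
(c) west: |A| = 9, |A ∩ B| = 3; needs |A ∩ B| ≤ 3 — true.

1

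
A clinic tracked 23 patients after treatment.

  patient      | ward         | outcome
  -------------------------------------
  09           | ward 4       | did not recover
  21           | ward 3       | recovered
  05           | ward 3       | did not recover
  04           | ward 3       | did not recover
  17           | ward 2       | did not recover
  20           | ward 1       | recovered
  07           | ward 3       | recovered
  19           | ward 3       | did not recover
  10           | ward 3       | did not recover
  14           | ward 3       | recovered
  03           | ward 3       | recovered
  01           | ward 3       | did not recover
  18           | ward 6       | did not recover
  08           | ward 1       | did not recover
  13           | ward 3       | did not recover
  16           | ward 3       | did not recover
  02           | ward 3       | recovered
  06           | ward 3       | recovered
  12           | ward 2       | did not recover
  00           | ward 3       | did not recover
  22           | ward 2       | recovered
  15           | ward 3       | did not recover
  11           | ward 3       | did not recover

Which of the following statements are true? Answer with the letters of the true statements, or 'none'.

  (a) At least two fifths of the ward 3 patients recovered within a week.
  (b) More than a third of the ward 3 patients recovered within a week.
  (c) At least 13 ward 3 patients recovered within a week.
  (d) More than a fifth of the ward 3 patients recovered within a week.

(b), (d)

|A| = 16, |A ∩ B| = 6, |A ∖ B| = 10.
(a) |A ∩ B| / |A| ≥ 2/5: fails.
(b) |A ∩ B| / |A| > 1/3: holds.
(c) |A ∩ B| ≥ 13: fails.
(d) |A ∩ B| / |A| > 1/5: holds.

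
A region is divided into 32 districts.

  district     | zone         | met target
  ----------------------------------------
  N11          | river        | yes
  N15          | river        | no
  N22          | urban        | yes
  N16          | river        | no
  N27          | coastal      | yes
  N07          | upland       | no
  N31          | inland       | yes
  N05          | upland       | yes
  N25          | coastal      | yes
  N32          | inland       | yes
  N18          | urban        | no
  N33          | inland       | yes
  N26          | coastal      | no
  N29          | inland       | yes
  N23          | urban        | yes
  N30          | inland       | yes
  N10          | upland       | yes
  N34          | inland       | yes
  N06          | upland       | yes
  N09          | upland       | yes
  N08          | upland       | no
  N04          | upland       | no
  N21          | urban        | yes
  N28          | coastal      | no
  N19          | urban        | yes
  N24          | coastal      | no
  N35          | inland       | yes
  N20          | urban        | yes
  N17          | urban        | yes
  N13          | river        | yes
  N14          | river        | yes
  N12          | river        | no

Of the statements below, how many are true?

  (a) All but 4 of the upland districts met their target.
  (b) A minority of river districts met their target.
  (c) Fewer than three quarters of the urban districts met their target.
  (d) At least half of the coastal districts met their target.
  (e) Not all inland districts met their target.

0

(a) upland: |A| = 7, |A ∩ B| = 4; needs |A ∖ B| = 4 — false.
(b) river: |A| = 6, |A ∩ B| = 3; needs |A ∩ B| < |A ∖ B| — false.
(c) urban: |A| = 7, |A ∩ B| = 6; needs |A ∩ B| / |A| < 3/4 — false.
(d) coastal: |A| = 5, |A ∩ B| = 2; needs |A ∩ B| ≥ |A ∖ B| — false.
(e) inland: |A| = 7, |A ∩ B| = 7; needs A ⊄ B (|A ∖ B| ≥ 1) — false.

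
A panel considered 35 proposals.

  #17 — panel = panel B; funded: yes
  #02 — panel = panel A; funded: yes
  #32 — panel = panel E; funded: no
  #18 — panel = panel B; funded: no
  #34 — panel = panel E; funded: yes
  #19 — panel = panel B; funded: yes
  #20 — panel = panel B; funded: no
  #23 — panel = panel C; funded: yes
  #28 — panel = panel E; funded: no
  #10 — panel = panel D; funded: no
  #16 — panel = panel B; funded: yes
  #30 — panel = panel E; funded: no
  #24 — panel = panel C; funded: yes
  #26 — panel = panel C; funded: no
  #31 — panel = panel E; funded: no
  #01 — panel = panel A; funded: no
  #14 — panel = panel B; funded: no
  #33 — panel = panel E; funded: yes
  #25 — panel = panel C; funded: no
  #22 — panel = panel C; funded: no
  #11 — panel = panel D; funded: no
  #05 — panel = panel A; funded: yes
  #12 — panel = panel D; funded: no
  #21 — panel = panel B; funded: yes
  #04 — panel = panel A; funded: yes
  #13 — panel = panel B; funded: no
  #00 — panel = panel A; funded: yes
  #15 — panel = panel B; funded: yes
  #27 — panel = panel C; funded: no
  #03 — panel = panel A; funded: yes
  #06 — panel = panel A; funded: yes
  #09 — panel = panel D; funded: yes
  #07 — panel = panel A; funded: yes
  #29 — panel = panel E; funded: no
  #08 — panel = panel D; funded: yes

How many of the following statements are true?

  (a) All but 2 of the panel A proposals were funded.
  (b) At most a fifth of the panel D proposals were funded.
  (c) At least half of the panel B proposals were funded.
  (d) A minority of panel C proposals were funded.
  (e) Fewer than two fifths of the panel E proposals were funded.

3

(a) panel A: |A| = 8, |A ∩ B| = 7; needs |A ∖ B| = 2 — false.
(b) panel D: |A| = 5, |A ∩ B| = 2; needs |A ∩ B| / |A| ≤ 1/5 — false.
(c) panel B: |A| = 9, |A ∩ B| = 5; needs |A ∩ B| ≥ |A ∖ B| — true.
(d) panel C: |A| = 6, |A ∩ B| = 2; needs |A ∩ B| < |A ∖ B| — true.
(e) panel E: |A| = 7, |A ∩ B| = 2; needs |A ∩ B| / |A| < 2/5 — true.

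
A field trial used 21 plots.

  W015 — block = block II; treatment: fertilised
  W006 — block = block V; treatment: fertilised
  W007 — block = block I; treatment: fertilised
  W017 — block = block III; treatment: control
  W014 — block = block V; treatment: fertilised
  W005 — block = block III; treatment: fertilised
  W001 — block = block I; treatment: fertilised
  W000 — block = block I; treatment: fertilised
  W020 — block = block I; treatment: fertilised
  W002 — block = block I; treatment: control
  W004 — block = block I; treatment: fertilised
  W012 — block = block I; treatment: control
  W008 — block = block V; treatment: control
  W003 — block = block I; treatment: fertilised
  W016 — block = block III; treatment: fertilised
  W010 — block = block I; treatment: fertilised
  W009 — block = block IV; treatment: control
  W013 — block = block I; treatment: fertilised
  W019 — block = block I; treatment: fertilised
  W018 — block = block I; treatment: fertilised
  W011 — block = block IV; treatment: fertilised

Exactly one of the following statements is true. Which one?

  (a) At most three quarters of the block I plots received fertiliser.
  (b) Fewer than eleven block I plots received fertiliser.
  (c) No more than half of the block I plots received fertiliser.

(b)

|A| = 12, |A ∩ B| = 10, |A ∖ B| = 2.
(a) requires |A ∩ B| / |A| ≤ 3/4: false.
(b) requires |A ∩ B| < 11: true.
(c) requires |A ∩ B| ≤ |A ∖ B|: false.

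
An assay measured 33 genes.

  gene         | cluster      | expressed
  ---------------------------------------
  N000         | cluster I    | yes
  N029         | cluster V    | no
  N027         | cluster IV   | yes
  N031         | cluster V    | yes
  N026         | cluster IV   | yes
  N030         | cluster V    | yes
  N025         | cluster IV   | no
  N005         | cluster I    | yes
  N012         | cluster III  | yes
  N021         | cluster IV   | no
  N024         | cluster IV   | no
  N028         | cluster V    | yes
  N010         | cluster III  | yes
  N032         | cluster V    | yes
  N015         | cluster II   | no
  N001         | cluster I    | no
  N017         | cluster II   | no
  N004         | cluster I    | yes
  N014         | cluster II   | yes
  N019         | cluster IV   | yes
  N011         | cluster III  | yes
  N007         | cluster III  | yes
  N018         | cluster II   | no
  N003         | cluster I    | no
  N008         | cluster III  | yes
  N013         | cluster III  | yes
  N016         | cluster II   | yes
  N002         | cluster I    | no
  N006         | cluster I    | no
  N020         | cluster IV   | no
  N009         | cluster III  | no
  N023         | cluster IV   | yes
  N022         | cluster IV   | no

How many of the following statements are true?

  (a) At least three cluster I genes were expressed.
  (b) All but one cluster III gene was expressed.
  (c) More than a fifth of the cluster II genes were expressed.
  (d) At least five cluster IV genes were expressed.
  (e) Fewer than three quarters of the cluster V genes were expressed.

(a) cluster I: |A| = 7, |A ∩ B| = 3; needs |A ∩ B| ≥ 3 — true.
(b) cluster III: |A| = 7, |A ∩ B| = 6; needs |A ∖ B| = 1 — true.
(c) cluster II: |A| = 5, |A ∩ B| = 2; needs |A ∩ B| / |A| > 1/5 — true.
(d) cluster IV: |A| = 9, |A ∩ B| = 4; needs |A ∩ B| ≥ 5 — false.
(e) cluster V: |A| = 5, |A ∩ B| = 4; needs |A ∩ B| / |A| < 3/4 — false.

3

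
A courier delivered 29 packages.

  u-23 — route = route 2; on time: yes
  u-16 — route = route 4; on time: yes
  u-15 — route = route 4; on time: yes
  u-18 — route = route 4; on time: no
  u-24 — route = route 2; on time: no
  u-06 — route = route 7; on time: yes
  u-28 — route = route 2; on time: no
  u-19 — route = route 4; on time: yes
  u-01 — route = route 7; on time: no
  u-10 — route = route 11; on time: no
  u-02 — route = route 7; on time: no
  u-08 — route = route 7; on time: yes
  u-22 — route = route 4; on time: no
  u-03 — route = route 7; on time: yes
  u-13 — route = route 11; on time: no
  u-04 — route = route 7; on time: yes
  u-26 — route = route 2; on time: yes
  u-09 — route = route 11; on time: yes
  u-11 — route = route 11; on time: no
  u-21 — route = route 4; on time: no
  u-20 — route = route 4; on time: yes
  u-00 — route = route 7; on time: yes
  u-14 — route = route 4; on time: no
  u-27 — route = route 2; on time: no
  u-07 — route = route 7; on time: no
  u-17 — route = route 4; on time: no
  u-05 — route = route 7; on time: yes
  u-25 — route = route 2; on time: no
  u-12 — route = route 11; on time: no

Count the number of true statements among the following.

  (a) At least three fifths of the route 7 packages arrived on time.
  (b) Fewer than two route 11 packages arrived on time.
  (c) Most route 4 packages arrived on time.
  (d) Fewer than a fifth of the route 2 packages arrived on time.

(a) route 7: |A| = 9, |A ∩ B| = 6; needs |A ∩ B| / |A| ≥ 3/5 — true.
(b) route 11: |A| = 5, |A ∩ B| = 1; needs |A ∩ B| < 2 — true.
(c) route 4: |A| = 9, |A ∩ B| = 4; needs |A ∩ B| > |A ∖ B| — false.
(d) route 2: |A| = 6, |A ∩ B| = 2; needs |A ∩ B| / |A| < 1/5 — false.

2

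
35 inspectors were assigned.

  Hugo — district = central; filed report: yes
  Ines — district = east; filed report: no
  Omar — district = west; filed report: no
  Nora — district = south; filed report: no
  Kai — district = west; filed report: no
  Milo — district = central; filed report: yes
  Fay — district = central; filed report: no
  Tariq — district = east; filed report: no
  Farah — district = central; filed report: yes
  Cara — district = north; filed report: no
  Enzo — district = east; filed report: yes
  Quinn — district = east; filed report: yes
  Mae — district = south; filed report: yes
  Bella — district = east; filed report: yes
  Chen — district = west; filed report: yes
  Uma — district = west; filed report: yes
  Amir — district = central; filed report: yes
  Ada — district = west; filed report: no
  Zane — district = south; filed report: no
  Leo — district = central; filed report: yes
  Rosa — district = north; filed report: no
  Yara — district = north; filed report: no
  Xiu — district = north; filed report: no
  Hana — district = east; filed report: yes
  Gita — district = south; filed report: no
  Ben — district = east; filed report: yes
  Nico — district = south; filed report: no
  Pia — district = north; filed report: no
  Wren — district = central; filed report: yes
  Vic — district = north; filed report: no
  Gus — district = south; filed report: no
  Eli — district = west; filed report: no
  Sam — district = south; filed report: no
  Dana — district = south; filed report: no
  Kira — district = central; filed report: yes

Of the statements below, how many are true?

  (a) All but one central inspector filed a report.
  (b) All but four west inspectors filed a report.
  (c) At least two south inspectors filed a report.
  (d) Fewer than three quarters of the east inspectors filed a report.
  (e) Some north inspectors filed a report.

(a) central: |A| = 8, |A ∩ B| = 7; needs |A ∖ B| = 1 — true.
(b) west: |A| = 6, |A ∩ B| = 2; needs |A ∖ B| = 4 — true.
(c) south: |A| = 8, |A ∩ B| = 1; needs |A ∩ B| ≥ 2 — false.
(d) east: |A| = 7, |A ∩ B| = 5; needs |A ∩ B| / |A| < 3/4 — true.
(e) north: |A| = 6, |A ∩ B| = 0; needs A ∩ B ≠ ∅ (|A ∩ B| ≥ 1) — false.

3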